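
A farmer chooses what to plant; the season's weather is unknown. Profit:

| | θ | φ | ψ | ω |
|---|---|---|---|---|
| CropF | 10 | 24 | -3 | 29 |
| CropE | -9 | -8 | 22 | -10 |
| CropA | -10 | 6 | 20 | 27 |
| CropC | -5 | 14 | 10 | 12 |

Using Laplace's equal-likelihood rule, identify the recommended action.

CropF

Row averages: CropF=15, CropE=-1.25, CropA=10.75, CropC=7.75
Highest average = 15 → CropF.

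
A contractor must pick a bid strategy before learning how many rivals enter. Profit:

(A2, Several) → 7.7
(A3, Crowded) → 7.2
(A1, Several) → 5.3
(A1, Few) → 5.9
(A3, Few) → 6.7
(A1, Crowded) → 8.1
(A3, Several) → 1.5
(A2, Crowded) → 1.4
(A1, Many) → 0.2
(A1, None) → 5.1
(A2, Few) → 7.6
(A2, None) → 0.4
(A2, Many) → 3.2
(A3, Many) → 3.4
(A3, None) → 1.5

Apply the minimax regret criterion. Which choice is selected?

Column bests: None=5.1, Few=7.6, Several=7.7, Many=3.4, Crowded=8.1.
A1 regrets: 0.0, 1.7, 2.4, 3.2, 0.0 → max 3.2
A2 regrets: 4.7, 0.0, 0.0, 0.2, 6.7 → max 6.7
A3 regrets: 3.6, 0.9, 6.2, 0.0, 0.9 → max 6.2
Smallest max regret = 3.2 → A1.

A1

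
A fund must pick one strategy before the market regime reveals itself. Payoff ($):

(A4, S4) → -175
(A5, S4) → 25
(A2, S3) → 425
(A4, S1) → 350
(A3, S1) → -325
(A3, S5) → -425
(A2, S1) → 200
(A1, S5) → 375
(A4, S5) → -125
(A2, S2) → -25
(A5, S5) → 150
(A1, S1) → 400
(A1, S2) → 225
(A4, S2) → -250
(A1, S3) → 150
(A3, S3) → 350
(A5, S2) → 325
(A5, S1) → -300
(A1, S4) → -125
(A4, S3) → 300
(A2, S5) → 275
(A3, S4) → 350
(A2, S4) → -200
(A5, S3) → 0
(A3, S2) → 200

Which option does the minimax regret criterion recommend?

Column bests: S1=400, S2=325, S3=425, S4=350, S5=375.
A1 regrets: 0, 100, 275, 475, 0 → max 475
A2 regrets: 200, 350, 0, 550, 100 → max 550
A3 regrets: 725, 125, 75, 0, 800 → max 800
A4 regrets: 50, 575, 125, 525, 500 → max 575
A5 regrets: 700, 0, 425, 325, 225 → max 700
Smallest max regret = 475 → A1.

A1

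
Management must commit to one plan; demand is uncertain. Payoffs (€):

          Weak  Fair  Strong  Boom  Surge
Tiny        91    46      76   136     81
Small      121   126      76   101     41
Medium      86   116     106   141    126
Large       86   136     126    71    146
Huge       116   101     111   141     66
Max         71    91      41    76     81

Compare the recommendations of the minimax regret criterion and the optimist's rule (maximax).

minimax regret → Medium; maximax → Large (disagree)

Column bests: Weak=121, Fair=136, Strong=126, Boom=141, Surge=146.
Tiny regrets: 30, 90, 50, 5, 65 → max 90
Small regrets: 0, 10, 50, 40, 105 → max 105
Medium regrets: 35, 20, 20, 0, 20 → max 35
Large regrets: 35, 0, 0, 70, 0 → max 70
Huge regrets: 5, 35, 15, 0, 80 → max 80
Max regrets: 50, 45, 85, 65, 65 → max 85
Smallest max regret = 35 → Medium.
Row maxima: Tiny=136, Small=126, Medium=141, Large=146, Huge=141, Max=91
Best best-case = 146 → Large.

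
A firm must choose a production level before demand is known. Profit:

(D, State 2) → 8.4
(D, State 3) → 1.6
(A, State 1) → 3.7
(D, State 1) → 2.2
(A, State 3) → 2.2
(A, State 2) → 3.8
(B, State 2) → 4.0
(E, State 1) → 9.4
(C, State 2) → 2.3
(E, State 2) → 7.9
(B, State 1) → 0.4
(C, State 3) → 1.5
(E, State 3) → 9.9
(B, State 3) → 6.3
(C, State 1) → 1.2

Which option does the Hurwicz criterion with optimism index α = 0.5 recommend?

A: 0.5·3.8 + 0.5·2.2 = 3
B: 0.5·6.3 + 0.5·0.4 = 3.35
C: 0.5·2.3 + 0.5·1.2 = 1.75
D: 0.5·8.4 + 0.5·1.6 = 5
E: 0.5·9.9 + 0.5·7.9 = 8.9
Highest Hurwicz score = 8.9 → E.

E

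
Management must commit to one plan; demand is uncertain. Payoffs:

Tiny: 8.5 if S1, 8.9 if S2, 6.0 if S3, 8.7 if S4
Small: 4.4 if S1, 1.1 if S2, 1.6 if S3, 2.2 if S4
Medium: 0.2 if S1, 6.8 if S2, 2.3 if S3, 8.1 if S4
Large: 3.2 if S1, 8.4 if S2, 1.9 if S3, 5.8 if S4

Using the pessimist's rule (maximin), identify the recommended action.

Tiny

Row minima: Tiny=6.0, Small=1.1, Medium=0.2, Large=1.9
Best worst-case = 6.0 → Tiny.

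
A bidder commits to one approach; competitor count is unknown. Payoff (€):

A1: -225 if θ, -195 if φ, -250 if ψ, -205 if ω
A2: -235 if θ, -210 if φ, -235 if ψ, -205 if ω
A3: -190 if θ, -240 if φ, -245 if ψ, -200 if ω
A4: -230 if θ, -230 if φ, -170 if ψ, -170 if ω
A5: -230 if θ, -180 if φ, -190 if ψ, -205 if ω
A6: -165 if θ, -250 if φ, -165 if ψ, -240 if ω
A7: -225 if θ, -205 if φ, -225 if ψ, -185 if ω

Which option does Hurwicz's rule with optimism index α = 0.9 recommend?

A6

A1: 0.9·(-195) + 0.1·(-250) = -200.5
A2: 0.9·(-205) + 0.1·(-235) = -208
A3: 0.9·(-190) + 0.1·(-245) = -195.5
A4: 0.9·(-170) + 0.1·(-230) = -176
A5: 0.9·(-180) + 0.1·(-230) = -185
A6: 0.9·(-165) + 0.1·(-250) = -173.5
A7: 0.9·(-185) + 0.1·(-225) = -189
Highest Hurwicz score = -173.5 → A6.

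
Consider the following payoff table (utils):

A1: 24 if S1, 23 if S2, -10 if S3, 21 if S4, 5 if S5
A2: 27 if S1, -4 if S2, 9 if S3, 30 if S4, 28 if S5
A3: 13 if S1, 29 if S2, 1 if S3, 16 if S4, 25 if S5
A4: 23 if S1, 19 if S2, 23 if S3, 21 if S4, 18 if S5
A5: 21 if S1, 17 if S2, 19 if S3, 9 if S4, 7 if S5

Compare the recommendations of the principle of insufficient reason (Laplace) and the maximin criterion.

Row averages: A1=12.6, A2=18, A3=16.8, A4=20.8, A5=14.6
Highest average = 20.8 → A4.
Row minima: A1=-10, A2=-4, A3=1, A4=18, A5=7
Best worst-case = 18 → A4.

laplace → A4; maximin → A4 (agree)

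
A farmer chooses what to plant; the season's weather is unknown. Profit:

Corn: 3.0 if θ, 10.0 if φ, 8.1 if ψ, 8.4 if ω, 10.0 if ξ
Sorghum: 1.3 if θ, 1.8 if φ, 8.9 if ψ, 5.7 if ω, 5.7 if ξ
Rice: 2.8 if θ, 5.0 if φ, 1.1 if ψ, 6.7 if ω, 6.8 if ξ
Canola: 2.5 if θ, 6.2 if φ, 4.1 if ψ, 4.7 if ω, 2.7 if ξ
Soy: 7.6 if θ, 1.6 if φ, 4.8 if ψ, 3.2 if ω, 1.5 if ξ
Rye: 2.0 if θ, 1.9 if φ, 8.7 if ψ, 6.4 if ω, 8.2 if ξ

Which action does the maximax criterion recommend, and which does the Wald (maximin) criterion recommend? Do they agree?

Row maxima: Corn=10.0, Sorghum=8.9, Rice=6.8, Canola=6.2, Soy=7.6, Rye=8.7
Best best-case = 10.0 → Corn.
Row minima: Corn=3.0, Sorghum=1.3, Rice=1.1, Canola=2.5, Soy=1.5, Rye=1.9
Best worst-case = 3.0 → Corn.

maximax → Corn; maximin → Corn (agree)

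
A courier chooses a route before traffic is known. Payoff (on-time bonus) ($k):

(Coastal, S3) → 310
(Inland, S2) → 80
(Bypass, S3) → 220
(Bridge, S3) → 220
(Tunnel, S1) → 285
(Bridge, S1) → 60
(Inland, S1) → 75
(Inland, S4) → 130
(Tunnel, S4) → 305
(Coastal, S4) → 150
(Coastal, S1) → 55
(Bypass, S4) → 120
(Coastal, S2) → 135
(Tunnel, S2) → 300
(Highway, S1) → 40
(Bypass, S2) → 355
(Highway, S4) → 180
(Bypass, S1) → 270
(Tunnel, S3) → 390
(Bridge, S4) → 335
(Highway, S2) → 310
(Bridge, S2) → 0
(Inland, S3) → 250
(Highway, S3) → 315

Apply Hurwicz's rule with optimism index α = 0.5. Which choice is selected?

Tunnel: 0.5·390 + 0.5·285 = 337.5
Bypass: 0.5·355 + 0.5·120 = 237.5
Inland: 0.5·250 + 0.5·75 = 162.5
Highway: 0.5·315 + 0.5·40 = 177.5
Bridge: 0.5·335 + 0.5·0 = 167.5
Coastal: 0.5·310 + 0.5·55 = 182.5
Highest Hurwicz score = 337.5 → Tunnel.

Tunnel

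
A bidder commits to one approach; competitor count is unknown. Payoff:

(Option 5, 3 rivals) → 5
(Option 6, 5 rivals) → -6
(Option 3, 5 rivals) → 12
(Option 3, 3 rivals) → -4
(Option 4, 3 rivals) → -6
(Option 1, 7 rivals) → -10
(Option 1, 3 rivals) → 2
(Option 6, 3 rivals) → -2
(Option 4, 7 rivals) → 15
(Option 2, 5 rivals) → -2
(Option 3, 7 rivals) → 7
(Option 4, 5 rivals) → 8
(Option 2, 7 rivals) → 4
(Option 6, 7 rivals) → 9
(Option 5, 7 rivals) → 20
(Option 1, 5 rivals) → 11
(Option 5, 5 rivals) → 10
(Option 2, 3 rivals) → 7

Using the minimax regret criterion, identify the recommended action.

Option 5

Column bests: 3 rivals=7, 5 rivals=12, 7 rivals=20.
Option 1 regrets: 5, 1, 30 → max 30
Option 2 regrets: 0, 14, 16 → max 16
Option 3 regrets: 11, 0, 13 → max 13
Option 4 regrets: 13, 4, 5 → max 13
Option 5 regrets: 2, 2, 0 → max 2
Option 6 regrets: 9, 18, 11 → max 18
Smallest max regret = 2 → Option 5.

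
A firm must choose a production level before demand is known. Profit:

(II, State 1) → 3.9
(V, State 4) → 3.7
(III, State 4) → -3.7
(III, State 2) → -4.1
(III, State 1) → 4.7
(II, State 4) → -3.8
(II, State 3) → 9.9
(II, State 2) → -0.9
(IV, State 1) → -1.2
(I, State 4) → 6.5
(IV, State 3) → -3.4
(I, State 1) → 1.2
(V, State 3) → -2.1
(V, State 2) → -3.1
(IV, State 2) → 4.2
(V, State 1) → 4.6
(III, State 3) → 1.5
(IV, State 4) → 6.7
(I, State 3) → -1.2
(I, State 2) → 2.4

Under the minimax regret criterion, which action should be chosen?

Column bests: State 1=4.7, State 2=4.2, State 3=9.9, State 4=6.7.
I regrets: 3.5, 1.8, 11.1, 0.2 → max 11.1
II regrets: 0.8, 5.1, 0.0, 10.5 → max 10.5
III regrets: 0.0, 8.3, 8.4, 10.4 → max 10.4
IV regrets: 5.9, 0.0, 13.3, 0.0 → max 13.3
V regrets: 0.1, 7.3, 12.0, 3.0 → max 12.0
Smallest max regret = 10.4 → III.

III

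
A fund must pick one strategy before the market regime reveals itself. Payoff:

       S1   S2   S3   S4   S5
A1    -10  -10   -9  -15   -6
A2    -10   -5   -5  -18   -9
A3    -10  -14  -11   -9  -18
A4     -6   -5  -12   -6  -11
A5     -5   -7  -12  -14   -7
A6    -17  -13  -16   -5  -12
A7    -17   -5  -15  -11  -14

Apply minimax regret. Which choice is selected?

Column bests: S1=-5, S2=-5, S3=-5, S4=-5, S5=-6.
A1 regrets: 5, 5, 4, 10, 0 → max 10
A2 regrets: 5, 0, 0, 13, 3 → max 13
A3 regrets: 5, 9, 6, 4, 12 → max 12
A4 regrets: 1, 0, 7, 1, 5 → max 7
A5 regrets: 0, 2, 7, 9, 1 → max 9
A6 regrets: 12, 8, 11, 0, 6 → max 12
A7 regrets: 12, 0, 10, 6, 8 → max 12
Smallest max regret = 7 → A4.

A4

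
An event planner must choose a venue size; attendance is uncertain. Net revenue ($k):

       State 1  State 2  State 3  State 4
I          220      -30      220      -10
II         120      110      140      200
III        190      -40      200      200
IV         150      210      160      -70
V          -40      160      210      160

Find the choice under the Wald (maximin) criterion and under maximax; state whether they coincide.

Row minima: I=-30, II=110, III=-40, IV=-70, V=-40
Best worst-case = 110 → II.
Row maxima: I=220, II=200, III=200, IV=210, V=210
Best best-case = 220 → I.

maximin → II; maximax → I (disagree)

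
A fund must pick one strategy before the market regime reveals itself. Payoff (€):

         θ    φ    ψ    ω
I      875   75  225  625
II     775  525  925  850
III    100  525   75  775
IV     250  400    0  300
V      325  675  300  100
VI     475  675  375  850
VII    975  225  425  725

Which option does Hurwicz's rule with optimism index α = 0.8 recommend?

II

I: 0.8·875 + 0.2·75 = 715
II: 0.8·925 + 0.2·525 = 845
III: 0.8·775 + 0.2·75 = 635
IV: 0.8·400 + 0.2·0 = 320
V: 0.8·675 + 0.2·100 = 560
VI: 0.8·850 + 0.2·375 = 755
VII: 0.8·975 + 0.2·225 = 825
Highest Hurwicz score = 845 → II.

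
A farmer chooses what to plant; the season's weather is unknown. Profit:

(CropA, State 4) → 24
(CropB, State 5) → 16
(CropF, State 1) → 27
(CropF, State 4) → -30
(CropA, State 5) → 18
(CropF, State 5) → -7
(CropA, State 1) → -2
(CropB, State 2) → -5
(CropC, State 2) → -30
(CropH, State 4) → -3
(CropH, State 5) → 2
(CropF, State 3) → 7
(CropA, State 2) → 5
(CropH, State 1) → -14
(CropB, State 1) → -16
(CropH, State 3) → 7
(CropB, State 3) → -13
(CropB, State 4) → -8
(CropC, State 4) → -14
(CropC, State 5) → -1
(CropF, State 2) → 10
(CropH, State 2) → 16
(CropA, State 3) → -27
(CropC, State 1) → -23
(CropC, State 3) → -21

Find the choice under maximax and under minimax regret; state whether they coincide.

maximax → CropF; minimax regret → CropA (disagree)

Row maxima: CropB=16, CropC=-1, CropF=27, CropH=16, CropA=24
Best best-case = 27 → CropF.
Column bests: State 1=27, State 2=16, State 3=7, State 4=24, State 5=18.
CropB regrets: 43, 21, 20, 32, 2 → max 43
CropC regrets: 50, 46, 28, 38, 19 → max 50
CropF regrets: 0, 6, 0, 54, 25 → max 54
CropH regrets: 41, 0, 0, 27, 16 → max 41
CropA regrets: 29, 11, 34, 0, 0 → max 34
Smallest max regret = 34 → CropA.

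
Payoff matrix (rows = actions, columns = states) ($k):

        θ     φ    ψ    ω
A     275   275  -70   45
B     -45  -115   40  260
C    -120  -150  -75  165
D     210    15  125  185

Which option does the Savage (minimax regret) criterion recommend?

Column bests: θ=275, φ=275, ψ=125, ω=260.
A regrets: 0, 0, 195, 215 → max 215
B regrets: 320, 390, 85, 0 → max 390
C regrets: 395, 425, 200, 95 → max 425
D regrets: 65, 260, 0, 75 → max 260
Smallest max regret = 215 → A.

A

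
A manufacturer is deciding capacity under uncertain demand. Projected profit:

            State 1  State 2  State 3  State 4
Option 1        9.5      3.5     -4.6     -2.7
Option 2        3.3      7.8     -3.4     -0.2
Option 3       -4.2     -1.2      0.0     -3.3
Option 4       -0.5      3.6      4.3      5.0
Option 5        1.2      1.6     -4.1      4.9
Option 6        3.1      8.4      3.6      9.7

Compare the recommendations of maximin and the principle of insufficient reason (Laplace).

Row minima: Option 1=-4.6, Option 2=-3.4, Option 3=-4.2, Option 4=-0.5, Option 5=-4.1, Option 6=3.1
Best worst-case = 3.1 → Option 6.
Row averages: Option 1=1.425, Option 2=1.875, Option 3=-2.175, Option 4=3.1, Option 5=0.9, Option 6=6.2
Highest average = 6.2 → Option 6.

maximin → Option 6; laplace → Option 6 (agree)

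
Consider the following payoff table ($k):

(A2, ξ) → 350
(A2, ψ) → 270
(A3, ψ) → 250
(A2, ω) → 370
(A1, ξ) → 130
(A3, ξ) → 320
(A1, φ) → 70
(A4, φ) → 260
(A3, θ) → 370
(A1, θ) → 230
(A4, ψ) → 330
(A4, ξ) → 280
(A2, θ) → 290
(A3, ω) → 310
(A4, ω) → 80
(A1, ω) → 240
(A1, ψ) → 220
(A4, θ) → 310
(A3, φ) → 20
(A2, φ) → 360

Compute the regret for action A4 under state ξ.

Best payoff under ξ is 350.
Regret = 350 − 280 = 70.

70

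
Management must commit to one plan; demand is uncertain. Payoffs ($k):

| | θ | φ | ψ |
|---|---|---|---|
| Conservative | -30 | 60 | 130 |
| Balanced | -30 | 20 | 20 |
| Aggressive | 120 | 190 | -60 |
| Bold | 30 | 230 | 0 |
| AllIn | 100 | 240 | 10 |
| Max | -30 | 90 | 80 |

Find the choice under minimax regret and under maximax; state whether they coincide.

Column bests: θ=120, φ=240, ψ=130.
Conservative regrets: 150, 180, 0 → max 180
Balanced regrets: 150, 220, 110 → max 220
Aggressive regrets: 0, 50, 190 → max 190
Bold regrets: 90, 10, 130 → max 130
AllIn regrets: 20, 0, 120 → max 120
Max regrets: 150, 150, 50 → max 150
Smallest max regret = 120 → AllIn.
Row maxima: Conservative=130, Balanced=20, Aggressive=190, Bold=230, AllIn=240, Max=90
Best best-case = 240 → AllIn.

minimax regret → AllIn; maximax → AllIn (agree)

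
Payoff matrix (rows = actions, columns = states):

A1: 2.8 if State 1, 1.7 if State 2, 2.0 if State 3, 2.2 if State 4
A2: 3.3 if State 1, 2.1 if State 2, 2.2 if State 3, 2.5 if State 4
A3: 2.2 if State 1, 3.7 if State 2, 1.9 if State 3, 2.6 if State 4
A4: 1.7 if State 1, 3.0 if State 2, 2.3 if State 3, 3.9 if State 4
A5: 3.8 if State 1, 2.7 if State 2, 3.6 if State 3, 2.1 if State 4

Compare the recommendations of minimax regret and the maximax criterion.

Column bests: State 1=3.8, State 2=3.7, State 3=3.6, State 4=3.9.
A1 regrets: 1.0, 2.0, 1.6, 1.7 → max 2.0
A2 regrets: 0.5, 1.6, 1.4, 1.4 → max 1.6
A3 regrets: 1.6, 0.0, 1.7, 1.3 → max 1.7
A4 regrets: 2.1, 0.7, 1.3, 0.0 → max 2.1
A5 regrets: 0.0, 1.0, 0.0, 1.8 → max 1.8
Smallest max regret = 1.6 → A2.
Row maxima: A1=2.8, A2=3.3, A3=3.7, A4=3.9, A5=3.8
Best best-case = 3.9 → A4.

minimax regret → A2; maximax → A4 (disagree)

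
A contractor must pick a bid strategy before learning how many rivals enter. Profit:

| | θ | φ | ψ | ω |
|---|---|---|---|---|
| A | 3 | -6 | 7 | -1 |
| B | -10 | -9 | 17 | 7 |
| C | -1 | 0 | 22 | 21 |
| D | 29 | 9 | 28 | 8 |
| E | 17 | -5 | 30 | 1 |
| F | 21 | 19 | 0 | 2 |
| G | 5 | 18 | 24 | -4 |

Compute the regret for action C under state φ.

19

Best payoff under φ is 19.
Regret = 19 − 0 = 19.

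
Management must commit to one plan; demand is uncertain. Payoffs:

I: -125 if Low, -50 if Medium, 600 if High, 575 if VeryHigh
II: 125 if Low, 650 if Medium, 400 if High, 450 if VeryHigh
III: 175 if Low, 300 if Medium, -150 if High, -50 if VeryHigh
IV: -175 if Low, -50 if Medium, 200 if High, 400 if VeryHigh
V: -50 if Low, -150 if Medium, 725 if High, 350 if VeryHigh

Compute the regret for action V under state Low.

Best payoff under Low is 175.
Regret = 175 − (-50) = 225.

225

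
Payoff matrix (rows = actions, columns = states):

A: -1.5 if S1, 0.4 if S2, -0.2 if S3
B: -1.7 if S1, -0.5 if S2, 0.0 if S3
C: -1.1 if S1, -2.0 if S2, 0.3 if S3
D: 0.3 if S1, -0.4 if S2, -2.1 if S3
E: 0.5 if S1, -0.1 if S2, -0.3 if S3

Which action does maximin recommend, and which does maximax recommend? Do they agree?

Row minima: A=-1.5, B=-1.7, C=-2.0, D=-2.1, E=-0.3
Best worst-case = -0.3 → E.
Row maxima: A=0.4, B=0.0, C=0.3, D=0.3, E=0.5
Best best-case = 0.5 → E.

maximin → E; maximax → E (agree)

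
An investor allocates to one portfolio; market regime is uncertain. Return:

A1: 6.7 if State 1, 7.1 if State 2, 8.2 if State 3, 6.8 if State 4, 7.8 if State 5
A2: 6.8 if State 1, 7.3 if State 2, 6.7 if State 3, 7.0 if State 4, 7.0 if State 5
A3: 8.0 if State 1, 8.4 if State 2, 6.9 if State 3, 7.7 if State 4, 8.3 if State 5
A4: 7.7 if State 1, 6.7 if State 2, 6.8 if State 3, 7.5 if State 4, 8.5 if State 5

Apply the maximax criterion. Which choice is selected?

A4

Row maxima: A1=8.2, A2=7.3, A3=8.4, A4=8.5
Best best-case = 8.5 → A4.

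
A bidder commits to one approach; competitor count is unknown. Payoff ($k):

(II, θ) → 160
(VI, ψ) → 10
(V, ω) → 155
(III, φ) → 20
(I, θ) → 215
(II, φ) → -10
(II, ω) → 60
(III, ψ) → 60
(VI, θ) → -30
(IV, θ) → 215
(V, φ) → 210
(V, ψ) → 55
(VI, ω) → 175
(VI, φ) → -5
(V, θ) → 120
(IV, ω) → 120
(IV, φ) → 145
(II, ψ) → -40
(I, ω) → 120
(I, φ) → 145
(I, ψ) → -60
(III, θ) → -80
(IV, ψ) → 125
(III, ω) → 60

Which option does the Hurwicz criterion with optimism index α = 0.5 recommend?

IV

I: 0.5·215 + 0.5·(-60) = 77.5
II: 0.5·160 + 0.5·(-40) = 60
III: 0.5·60 + 0.5·(-80) = -10
IV: 0.5·215 + 0.5·120 = 167.5
V: 0.5·210 + 0.5·55 = 132.5
VI: 0.5·175 + 0.5·(-30) = 72.5
Highest Hurwicz score = 167.5 → IV.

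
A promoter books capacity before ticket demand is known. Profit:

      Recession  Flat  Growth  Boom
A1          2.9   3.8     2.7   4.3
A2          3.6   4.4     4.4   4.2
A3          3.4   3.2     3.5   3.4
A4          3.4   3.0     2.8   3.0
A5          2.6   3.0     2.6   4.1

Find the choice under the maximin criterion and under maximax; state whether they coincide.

maximin → A2; maximax → A2 (agree)

Row minima: A1=2.7, A2=3.6, A3=3.2, A4=2.8, A5=2.6
Best worst-case = 3.6 → A2.
Row maxima: A1=4.3, A2=4.4, A3=3.5, A4=3.4, A5=4.1
Best best-case = 4.4 → A2.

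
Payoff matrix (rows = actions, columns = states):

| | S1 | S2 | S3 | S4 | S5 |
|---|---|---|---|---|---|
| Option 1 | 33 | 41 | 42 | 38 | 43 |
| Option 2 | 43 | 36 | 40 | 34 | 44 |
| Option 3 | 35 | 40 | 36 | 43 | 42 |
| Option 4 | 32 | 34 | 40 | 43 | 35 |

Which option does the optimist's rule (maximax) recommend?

Option 2

Row maxima: Option 1=43, Option 2=44, Option 3=43, Option 4=43
Best best-case = 44 → Option 2.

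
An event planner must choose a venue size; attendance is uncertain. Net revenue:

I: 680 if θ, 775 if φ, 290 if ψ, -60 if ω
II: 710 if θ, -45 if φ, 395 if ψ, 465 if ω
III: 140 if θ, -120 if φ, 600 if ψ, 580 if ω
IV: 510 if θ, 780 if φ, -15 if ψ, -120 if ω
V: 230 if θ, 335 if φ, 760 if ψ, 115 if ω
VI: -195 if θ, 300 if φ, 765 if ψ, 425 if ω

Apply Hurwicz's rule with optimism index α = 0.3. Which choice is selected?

V

I: 0.3·775 + 0.7·(-60) = 190.5
II: 0.3·710 + 0.7·(-45) = 181.5
III: 0.3·600 + 0.7·(-120) = 96
IV: 0.3·780 + 0.7·(-120) = 150
V: 0.3·760 + 0.7·115 = 308.5
VI: 0.3·765 + 0.7·(-195) = 93
Highest Hurwicz score = 308.5 → V.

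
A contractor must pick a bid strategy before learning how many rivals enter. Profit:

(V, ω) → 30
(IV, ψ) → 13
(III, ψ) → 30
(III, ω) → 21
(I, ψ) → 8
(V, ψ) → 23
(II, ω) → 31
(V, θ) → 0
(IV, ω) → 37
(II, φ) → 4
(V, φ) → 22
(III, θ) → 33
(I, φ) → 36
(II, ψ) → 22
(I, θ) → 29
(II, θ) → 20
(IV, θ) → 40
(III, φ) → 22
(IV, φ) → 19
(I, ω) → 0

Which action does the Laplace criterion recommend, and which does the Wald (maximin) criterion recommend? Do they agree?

laplace → IV; maximin → III (disagree)

Row averages: I=18.25, II=19.25, III=26.5, IV=27.25, V=18.75
Highest average = 27.25 → IV.
Row minima: I=0, II=4, III=21, IV=13, V=0
Best worst-case = 21 → III.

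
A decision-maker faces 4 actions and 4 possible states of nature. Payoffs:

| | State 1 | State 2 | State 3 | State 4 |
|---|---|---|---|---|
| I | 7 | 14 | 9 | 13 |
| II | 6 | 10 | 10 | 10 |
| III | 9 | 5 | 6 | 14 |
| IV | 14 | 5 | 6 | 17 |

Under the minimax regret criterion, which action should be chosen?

Column bests: State 1=14, State 2=14, State 3=10, State 4=17.
I regrets: 7, 0, 1, 4 → max 7
II regrets: 8, 4, 0, 7 → max 8
III regrets: 5, 9, 4, 3 → max 9
IV regrets: 0, 9, 4, 0 → max 9
Smallest max regret = 7 → I.

I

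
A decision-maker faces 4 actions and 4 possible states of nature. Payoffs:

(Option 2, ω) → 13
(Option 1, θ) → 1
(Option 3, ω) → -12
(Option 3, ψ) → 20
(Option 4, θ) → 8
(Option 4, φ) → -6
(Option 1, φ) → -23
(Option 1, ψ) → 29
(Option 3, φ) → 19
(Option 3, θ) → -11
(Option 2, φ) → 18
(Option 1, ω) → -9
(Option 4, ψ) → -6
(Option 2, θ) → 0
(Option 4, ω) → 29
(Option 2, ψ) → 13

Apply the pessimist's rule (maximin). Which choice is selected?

Row minima: Option 1=-23, Option 2=0, Option 3=-12, Option 4=-6
Best worst-case = 0 → Option 2.

Option 2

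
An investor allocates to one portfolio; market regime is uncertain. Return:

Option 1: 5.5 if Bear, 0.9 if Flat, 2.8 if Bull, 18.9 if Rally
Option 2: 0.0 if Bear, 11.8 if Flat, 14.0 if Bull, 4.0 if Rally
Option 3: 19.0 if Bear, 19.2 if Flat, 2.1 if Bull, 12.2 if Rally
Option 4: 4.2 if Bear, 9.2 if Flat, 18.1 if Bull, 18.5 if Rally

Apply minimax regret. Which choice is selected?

Column bests: Bear=19.0, Flat=19.2, Bull=18.1, Rally=18.9.
Option 1 regrets: 13.5, 18.3, 15.3, 0.0 → max 18.3
Option 2 regrets: 19.0, 7.4, 4.1, 14.9 → max 19.0
Option 3 regrets: 0.0, 0.0, 16.0, 6.7 → max 16.0
Option 4 regrets: 14.8, 10.0, 0.0, 0.4 → max 14.8
Smallest max regret = 14.8 → Option 4.

Option 4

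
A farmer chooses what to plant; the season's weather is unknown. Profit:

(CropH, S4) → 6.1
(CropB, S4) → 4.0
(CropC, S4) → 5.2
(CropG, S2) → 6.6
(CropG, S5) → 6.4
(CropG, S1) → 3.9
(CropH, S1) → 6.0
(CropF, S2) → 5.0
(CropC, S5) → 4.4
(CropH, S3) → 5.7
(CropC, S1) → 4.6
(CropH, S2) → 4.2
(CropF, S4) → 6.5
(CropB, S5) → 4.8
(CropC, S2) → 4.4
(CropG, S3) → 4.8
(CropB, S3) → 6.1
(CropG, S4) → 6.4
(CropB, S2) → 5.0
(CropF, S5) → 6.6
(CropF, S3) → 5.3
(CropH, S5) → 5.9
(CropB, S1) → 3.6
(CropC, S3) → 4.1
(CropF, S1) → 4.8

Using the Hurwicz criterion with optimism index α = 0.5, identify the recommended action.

CropB: 0.5·6.1 + 0.5·3.6 = 4.85
CropC: 0.5·5.2 + 0.5·4.1 = 4.65
CropF: 0.5·6.6 + 0.5·4.8 = 5.7
CropH: 0.5·6.1 + 0.5·4.2 = 5.15
CropG: 0.5·6.6 + 0.5·3.9 = 5.25
Highest Hurwicz score = 5.7 → CropF.

CropF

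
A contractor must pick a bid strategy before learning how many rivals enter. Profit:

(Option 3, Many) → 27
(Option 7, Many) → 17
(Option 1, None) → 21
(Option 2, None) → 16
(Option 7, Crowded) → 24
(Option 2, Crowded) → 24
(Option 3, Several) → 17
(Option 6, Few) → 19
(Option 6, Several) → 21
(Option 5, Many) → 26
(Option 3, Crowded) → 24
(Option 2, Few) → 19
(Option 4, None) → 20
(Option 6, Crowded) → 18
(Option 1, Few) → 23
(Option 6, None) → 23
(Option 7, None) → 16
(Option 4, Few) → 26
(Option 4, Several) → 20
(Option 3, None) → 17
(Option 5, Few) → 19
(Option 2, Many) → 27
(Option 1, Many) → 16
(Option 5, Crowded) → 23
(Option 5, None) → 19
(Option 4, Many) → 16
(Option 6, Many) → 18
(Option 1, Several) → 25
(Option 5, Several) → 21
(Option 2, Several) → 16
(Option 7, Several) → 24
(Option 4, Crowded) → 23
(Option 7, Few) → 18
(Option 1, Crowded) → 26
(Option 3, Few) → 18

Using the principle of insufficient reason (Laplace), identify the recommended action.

Option 1

Row averages: Option 1=22.2, Option 2=20.4, Option 3=20.6, Option 4=21, Option 5=21.6, Option 6=19.8, Option 7=19.8
Highest average = 22.2 → Option 1.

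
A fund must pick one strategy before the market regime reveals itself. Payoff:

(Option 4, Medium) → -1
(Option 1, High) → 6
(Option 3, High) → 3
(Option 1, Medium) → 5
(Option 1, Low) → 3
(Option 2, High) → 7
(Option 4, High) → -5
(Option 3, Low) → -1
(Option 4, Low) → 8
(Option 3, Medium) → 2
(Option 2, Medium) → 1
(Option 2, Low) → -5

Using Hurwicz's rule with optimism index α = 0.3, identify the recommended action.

Option 1

Option 1: 0.3·6 + 0.7·3 = 3.9
Option 2: 0.3·7 + 0.7·(-5) = -1.4
Option 3: 0.3·3 + 0.7·(-1) = 0.2
Option 4: 0.3·8 + 0.7·(-5) = -1.1
Highest Hurwicz score = 3.9 → Option 1.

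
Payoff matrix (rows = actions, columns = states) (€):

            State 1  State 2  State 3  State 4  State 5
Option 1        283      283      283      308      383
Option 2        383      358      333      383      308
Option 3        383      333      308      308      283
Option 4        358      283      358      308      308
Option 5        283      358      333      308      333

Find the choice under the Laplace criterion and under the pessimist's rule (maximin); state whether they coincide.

Row averages: Option 1=308, Option 2=353, Option 3=323, Option 4=323, Option 5=323
Highest average = 353 → Option 2.
Row minima: Option 1=283, Option 2=308, Option 3=283, Option 4=283, Option 5=283
Best worst-case = 308 → Option 2.

laplace → Option 2; maximin → Option 2 (agree)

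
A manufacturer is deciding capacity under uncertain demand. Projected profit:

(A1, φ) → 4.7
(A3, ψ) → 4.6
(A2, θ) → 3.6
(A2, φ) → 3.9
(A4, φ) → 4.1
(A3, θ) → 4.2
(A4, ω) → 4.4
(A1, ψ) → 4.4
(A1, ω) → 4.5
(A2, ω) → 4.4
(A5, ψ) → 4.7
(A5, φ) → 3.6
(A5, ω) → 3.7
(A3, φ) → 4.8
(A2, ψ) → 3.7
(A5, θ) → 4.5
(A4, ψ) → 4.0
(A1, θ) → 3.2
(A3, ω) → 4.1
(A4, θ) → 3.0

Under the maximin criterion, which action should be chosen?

Row minima: A1=3.2, A2=3.6, A3=4.1, A4=3.0, A5=3.6
Best worst-case = 4.1 → A3.

A3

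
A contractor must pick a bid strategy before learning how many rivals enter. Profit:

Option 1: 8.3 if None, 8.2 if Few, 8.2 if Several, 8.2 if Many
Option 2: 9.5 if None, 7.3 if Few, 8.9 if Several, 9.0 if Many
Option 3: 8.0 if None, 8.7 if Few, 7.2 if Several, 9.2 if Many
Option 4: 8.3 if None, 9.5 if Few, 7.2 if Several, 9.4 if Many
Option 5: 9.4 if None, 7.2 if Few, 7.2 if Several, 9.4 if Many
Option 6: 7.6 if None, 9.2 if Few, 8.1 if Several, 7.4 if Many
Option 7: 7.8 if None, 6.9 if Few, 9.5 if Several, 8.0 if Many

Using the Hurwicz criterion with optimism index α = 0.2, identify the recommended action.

Option 1

Option 1: 0.2·8.3 + 0.8·8.2 = 8.22
Option 2: 0.2·9.5 + 0.8·7.3 = 7.74
Option 3: 0.2·9.2 + 0.8·7.2 = 7.6
Option 4: 0.2·9.5 + 0.8·7.2 = 7.66
Option 5: 0.2·9.4 + 0.8·7.2 = 7.64
Option 6: 0.2·9.2 + 0.8·7.4 = 7.76
Option 7: 0.2·9.5 + 0.8·6.9 = 7.42
Highest Hurwicz score = 8.22 → Option 1.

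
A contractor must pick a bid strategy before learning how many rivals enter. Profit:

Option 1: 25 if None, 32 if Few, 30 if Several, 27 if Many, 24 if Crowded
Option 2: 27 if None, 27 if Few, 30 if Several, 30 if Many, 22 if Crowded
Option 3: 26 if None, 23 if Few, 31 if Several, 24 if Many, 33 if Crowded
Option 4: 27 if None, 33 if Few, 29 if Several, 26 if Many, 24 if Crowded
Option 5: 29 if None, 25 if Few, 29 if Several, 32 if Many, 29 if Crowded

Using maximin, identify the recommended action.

Row minima: Option 1=24, Option 2=22, Option 3=23, Option 4=24, Option 5=25
Best worst-case = 25 → Option 5.

Option 5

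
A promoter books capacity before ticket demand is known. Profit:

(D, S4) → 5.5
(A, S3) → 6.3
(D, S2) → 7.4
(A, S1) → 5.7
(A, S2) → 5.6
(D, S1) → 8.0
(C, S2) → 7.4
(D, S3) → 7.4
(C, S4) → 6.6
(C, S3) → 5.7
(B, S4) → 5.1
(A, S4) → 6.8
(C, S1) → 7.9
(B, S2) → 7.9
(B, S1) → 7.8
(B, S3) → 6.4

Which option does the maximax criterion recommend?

D

Row maxima: A=6.8, B=7.9, C=7.9, D=8.0
Best best-case = 8.0 → D.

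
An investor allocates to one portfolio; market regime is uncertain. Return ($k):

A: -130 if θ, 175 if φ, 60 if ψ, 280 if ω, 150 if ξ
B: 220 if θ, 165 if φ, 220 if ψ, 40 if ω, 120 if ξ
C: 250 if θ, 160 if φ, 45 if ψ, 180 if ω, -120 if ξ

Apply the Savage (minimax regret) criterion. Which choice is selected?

Column bests: θ=250, φ=175, ψ=220, ω=280, ξ=150.
A regrets: 380, 0, 160, 0, 0 → max 380
B regrets: 30, 10, 0, 240, 30 → max 240
C regrets: 0, 15, 175, 100, 270 → max 270
Smallest max regret = 240 → B.

B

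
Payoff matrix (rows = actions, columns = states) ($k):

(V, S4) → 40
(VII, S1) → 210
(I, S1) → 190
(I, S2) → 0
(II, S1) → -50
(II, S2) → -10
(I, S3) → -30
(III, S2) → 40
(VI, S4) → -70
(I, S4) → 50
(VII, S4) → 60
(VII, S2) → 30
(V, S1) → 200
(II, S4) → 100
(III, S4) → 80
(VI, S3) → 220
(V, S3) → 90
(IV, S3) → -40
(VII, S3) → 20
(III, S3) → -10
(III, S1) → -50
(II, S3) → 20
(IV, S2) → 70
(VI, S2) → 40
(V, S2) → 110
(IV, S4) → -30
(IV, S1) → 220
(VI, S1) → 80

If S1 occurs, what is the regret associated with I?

30

Best payoff under S1 is 220.
Regret = 220 − 190 = 30.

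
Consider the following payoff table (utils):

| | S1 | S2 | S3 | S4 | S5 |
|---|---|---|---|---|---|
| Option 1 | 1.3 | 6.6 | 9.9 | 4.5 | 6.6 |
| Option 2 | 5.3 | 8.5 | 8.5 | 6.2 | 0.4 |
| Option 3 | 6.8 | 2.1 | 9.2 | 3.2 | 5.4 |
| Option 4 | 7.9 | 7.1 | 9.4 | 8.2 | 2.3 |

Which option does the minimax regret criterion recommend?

Option 4

Column bests: S1=7.9, S2=8.5, S3=9.9, S4=8.2, S5=6.6.
Option 1 regrets: 6.6, 1.9, 0.0, 3.7, 0.0 → max 6.6
Option 2 regrets: 2.6, 0.0, 1.4, 2.0, 6.2 → max 6.2
Option 3 regrets: 1.1, 6.4, 0.7, 5.0, 1.2 → max 6.4
Option 4 regrets: 0.0, 1.4, 0.5, 0.0, 4.3 → max 4.3
Smallest max regret = 4.3 → Option 4.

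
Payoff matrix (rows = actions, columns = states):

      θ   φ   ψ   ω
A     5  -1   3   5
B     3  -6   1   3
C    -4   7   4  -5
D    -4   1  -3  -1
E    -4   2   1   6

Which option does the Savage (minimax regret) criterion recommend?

A

Column bests: θ=5, φ=7, ψ=4, ω=6.
A regrets: 0, 8, 1, 1 → max 8
B regrets: 2, 13, 3, 3 → max 13
C regrets: 9, 0, 0, 11 → max 11
D regrets: 9, 6, 7, 7 → max 9
E regrets: 9, 5, 3, 0 → max 9
Smallest max regret = 8 → A.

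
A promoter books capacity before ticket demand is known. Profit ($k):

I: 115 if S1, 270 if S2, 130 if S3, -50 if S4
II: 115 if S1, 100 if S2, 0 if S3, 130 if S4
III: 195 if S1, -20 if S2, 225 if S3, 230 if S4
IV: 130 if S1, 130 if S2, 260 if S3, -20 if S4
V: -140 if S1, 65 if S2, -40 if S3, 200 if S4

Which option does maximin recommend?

Row minima: I=-50, II=0, III=-20, IV=-20, V=-140
Best worst-case = 0 → II.

II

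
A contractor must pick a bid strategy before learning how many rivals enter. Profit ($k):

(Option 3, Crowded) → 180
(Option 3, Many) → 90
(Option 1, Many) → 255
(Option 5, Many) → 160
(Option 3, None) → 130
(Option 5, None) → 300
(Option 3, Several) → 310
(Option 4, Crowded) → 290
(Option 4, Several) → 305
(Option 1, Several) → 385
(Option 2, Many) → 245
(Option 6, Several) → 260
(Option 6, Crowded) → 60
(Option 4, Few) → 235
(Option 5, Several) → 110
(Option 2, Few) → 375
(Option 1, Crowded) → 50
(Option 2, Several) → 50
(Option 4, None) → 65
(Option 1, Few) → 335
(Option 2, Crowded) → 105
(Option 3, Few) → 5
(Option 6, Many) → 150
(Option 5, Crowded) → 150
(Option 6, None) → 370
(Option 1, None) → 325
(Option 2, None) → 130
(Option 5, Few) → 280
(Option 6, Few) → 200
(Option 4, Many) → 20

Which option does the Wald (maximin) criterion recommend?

Option 5

Row minima: Option 1=50, Option 2=50, Option 3=5, Option 4=20, Option 5=110, Option 6=60
Best worst-case = 110 → Option 5.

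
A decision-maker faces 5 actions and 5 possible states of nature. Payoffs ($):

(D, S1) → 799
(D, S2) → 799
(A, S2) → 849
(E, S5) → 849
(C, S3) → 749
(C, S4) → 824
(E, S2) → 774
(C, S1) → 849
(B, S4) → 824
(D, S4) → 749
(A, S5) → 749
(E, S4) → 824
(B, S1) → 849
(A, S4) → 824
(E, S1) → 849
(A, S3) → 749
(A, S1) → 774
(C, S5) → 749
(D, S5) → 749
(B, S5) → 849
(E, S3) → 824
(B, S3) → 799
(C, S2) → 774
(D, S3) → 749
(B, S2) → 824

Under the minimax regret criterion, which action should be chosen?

B

Column bests: S1=849, S2=849, S3=824, S4=824, S5=849.
A regrets: 75, 0, 75, 0, 100 → max 100
B regrets: 0, 25, 25, 0, 0 → max 25
C regrets: 0, 75, 75, 0, 100 → max 100
D regrets: 50, 50, 75, 75, 100 → max 100
E regrets: 0, 75, 0, 0, 0 → max 75
Smallest max regret = 25 → B.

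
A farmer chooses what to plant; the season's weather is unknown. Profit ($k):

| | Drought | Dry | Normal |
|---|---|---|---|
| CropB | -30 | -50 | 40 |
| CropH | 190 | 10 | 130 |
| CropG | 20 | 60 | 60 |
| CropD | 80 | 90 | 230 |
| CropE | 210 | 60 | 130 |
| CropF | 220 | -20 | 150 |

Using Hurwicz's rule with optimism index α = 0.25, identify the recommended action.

CropB: 0.25·40 + 0.75·(-50) = -27.5
CropH: 0.25·190 + 0.75·10 = 55
CropG: 0.25·60 + 0.75·20 = 30
CropD: 0.25·230 + 0.75·80 = 117.5
CropE: 0.25·210 + 0.75·60 = 97.5
CropF: 0.25·220 + 0.75·(-20) = 40
Highest Hurwicz score = 117.5 → CropD.

CropD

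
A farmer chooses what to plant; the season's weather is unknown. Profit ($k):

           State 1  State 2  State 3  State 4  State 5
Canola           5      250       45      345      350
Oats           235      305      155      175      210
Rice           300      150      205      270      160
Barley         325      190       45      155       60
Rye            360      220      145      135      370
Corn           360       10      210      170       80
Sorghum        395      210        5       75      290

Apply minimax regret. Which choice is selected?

Oats

Column bests: State 1=395, State 2=305, State 3=210, State 4=345, State 5=370.
Canola regrets: 390, 55, 165, 0, 20 → max 390
Oats regrets: 160, 0, 55, 170, 160 → max 170
Rice regrets: 95, 155, 5, 75, 210 → max 210
Barley regrets: 70, 115, 165, 190, 310 → max 310
Rye regrets: 35, 85, 65, 210, 0 → max 210
Corn regrets: 35, 295, 0, 175, 290 → max 295
Sorghum regrets: 0, 95, 205, 270, 80 → max 270
Smallest max regret = 170 → Oats.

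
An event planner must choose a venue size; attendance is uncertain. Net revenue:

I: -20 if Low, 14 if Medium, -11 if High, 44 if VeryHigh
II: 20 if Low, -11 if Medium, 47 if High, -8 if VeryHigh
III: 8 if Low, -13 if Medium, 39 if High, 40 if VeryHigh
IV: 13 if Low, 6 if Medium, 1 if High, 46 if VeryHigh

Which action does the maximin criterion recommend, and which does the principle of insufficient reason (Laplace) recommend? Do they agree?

maximin → IV; laplace → III (disagree)

Row minima: I=-20, II=-11, III=-13, IV=1
Best worst-case = 1 → IV.
Row averages: I=6.75, II=12, III=18.5, IV=16.5
Highest average = 18.5 → III.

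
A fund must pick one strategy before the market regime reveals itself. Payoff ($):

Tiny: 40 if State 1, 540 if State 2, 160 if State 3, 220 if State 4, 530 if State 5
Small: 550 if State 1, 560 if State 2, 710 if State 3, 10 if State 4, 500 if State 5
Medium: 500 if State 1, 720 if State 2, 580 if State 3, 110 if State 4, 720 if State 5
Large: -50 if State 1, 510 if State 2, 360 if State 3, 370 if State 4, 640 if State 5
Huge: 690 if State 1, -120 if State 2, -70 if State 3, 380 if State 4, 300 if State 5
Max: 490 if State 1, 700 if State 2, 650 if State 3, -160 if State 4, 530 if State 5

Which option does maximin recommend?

Row minima: Tiny=40, Small=10, Medium=110, Large=-50, Huge=-120, Max=-160
Best worst-case = 110 → Medium.

Medium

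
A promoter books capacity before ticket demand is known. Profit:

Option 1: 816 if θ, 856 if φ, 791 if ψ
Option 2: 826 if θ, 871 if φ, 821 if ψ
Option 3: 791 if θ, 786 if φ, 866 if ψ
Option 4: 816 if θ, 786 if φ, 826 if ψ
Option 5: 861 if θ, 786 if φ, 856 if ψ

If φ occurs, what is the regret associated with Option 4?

Best payoff under φ is 871.
Regret = 871 − 786 = 85.

85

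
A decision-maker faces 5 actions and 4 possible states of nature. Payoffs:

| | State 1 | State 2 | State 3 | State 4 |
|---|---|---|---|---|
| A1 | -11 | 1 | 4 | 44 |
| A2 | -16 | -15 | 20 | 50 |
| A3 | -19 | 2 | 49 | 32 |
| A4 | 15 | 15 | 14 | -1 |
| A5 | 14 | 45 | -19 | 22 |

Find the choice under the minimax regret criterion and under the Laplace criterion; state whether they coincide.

Column bests: State 1=15, State 2=45, State 3=49, State 4=50.
A1 regrets: 26, 44, 45, 6 → max 45
A2 regrets: 31, 60, 29, 0 → max 60
A3 regrets: 34, 43, 0, 18 → max 43
A4 regrets: 0, 30, 35, 51 → max 51
A5 regrets: 1, 0, 68, 28 → max 68
Smallest max regret = 43 → A3.
Row averages: A1=9.5, A2=9.75, A3=16, A4=10.75, A5=15.5
Highest average = 16 → A3.

minimax regret → A3; laplace → A3 (agree)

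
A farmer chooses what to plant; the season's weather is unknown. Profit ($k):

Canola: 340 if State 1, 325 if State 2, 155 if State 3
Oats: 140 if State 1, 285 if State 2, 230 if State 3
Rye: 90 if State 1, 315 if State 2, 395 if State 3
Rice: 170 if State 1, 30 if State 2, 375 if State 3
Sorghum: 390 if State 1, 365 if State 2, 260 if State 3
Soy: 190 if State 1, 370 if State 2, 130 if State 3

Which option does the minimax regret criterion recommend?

Sorghum

Column bests: State 1=390, State 2=370, State 3=395.
Canola regrets: 50, 45, 240 → max 240
Oats regrets: 250, 85, 165 → max 250
Rye regrets: 300, 55, 0 → max 300
Rice regrets: 220, 340, 20 → max 340
Sorghum regrets: 0, 5, 135 → max 135
Soy regrets: 200, 0, 265 → max 265
Smallest max regret = 135 → Sorghum.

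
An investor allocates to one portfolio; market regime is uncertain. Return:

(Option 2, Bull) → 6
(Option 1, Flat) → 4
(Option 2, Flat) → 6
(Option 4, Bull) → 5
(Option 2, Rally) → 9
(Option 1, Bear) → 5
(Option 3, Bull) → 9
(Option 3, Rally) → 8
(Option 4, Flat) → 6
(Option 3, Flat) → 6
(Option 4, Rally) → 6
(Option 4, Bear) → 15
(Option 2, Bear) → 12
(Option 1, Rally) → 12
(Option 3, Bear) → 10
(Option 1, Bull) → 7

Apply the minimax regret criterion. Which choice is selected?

Option 2

Column bests: Bear=15, Flat=6, Bull=9, Rally=12.
Option 1 regrets: 10, 2, 2, 0 → max 10
Option 2 regrets: 3, 0, 3, 3 → max 3
Option 3 regrets: 5, 0, 0, 4 → max 5
Option 4 regrets: 0, 0, 4, 6 → max 6
Smallest max regret = 3 → Option 2.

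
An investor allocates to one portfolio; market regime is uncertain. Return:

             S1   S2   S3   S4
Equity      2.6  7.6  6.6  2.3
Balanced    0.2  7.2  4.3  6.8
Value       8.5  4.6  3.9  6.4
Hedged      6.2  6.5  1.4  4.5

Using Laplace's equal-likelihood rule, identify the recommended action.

Row averages: Equity=4.775, Balanced=4.625, Value=5.85, Hedged=4.65
Highest average = 5.85 → Value.

Value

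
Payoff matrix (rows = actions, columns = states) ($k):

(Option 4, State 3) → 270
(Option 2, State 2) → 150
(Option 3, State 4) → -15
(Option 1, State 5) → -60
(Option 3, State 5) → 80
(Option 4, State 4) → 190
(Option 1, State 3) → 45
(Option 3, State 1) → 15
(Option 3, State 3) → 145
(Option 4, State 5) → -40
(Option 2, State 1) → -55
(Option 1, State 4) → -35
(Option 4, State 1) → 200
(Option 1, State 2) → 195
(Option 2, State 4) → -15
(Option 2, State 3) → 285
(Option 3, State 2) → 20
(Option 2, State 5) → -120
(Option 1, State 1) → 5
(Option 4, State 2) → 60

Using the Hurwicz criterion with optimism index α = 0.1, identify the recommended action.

Option 1: 0.1·195 + 0.9·(-60) = -34.5
Option 2: 0.1·285 + 0.9·(-120) = -79.5
Option 3: 0.1·145 + 0.9·(-15) = 1
Option 4: 0.1·270 + 0.9·(-40) = -9
Highest Hurwicz score = 1 → Option 3.

Option 3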